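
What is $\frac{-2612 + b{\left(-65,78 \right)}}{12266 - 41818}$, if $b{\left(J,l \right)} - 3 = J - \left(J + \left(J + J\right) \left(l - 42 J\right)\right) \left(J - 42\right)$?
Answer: $\frac{39068909}{29552} \approx 1322.0$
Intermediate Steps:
$b{\left(J,l \right)} = 3 + J - \left(-42 + J\right) \left(J + 2 J \left(l - 42 J\right)\right)$ ($b{\left(J,l \right)} = 3 + \left(J - \left(J + \left(J + J\right) \left(l - 42 J\right)\right) \left(J - 42\right)\right) = 3 + \left(J - \left(J + 2 J \left(l - 42 J\right)\right) \left(-42 + J\right)\right) = 3 + \left(J - \left(-42 + J\right) \left(J + 2 J \left(l - 42 J\right)\right)\right) = 3 + J - \left(-42 + J\right) \left(J + 2 J \left(l - 42 J\right)\right)$)
$\frac{-2612 + b{\left(-65,78 \right)}}{12266 - 41818} = \frac{-2612 + \left(3 - 3529 \left(-65\right)^{2} + 43 \left(-65\right) + 84 \left(-65\right)^{3} - 156 \left(-65\right)^{2} + 84 \left(-65\right) 78\right)}{12266 - 41818} = \frac{-2612 - \left(38407197 + 659100\right)}{-29552} = \left(-2612 - 39066297\right) \left(- \frac{1}{29552}\right) = \left(-39068909\right) \left(- \frac{1}{29552}\right) = \frac{39068909}{29552}$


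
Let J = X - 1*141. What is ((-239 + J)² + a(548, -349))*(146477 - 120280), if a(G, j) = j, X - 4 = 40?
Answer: 2948393759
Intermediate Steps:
X = 44 (X = 4 + 40 = 44)
J = -97 (J = 44 - 1*141 = 44 - 141 = -97)
((-239 + J)² + a(548, -349))*(146477 - 120280) = ((-239 - 97)² - 349)*(146477 - 120280) = ((-336)² - 349)*26197 = (112896 - 349)*26197 = 112547*26197 = 2948393759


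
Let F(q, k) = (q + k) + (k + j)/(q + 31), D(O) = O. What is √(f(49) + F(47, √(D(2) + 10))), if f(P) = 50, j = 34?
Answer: √(148200 + 3081*√3)/39 ≈ 10.047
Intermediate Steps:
F(q, k) = k + q + (34 + k)/(31 + q) (F(q, k) = (q + k) + (k + 34)/(q + 31) = (k + q) + (34 + k)/(31 + q) = k + q + (34 + k)/(31 + q))
√(f(49) + F(47, √(D(2) + 10))) = √(50 + (34 + 47² + 31*47 + 32*√(2 + 10) + √(2 + 10)*47)/(31 + 47)) = √(50 + (34 + 2209 + 1457 + 32*√12 + √12*47)/78) = √(50 + (34 + 2209 + 1457 + 32*(2*√3) + (2*√3)*47)/78) = √(50 + (34 + 2209 + 1457 + 64*√3 + 94*√3)/78) = √(50 + (3700 + 158*√3)/78) = √(50 + (1850/39 + 79*√3/39)) = √(3800/39 + 79*√3/39)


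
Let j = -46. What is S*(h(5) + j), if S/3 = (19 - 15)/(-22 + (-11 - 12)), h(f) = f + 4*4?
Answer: 20/3 ≈ 6.6667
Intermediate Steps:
h(f) = 16 + f (h(f) = f + 16 = 16 + f)
S = -4/15 (S = 3*((19 - 15)/(-22 + (-11 - 12))) = 3*(4/(-22 - 23)) = 3*(4/(-45)) = 3*(4*(-1/45)) = 3*(-4/45) = -4/15 ≈ -0.26667)
S*(h(5) + j) = -4*((16 + 5) - 46)/15 = -4*(21 - 46)/15 = -4/15*(-25) = 20/3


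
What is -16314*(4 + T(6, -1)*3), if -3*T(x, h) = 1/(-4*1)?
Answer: -138669/2 ≈ -69335.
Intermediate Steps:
T(x, h) = 1/12 (T(x, h) = -1/(3*(-4)*1) = -(-1)/12 = -1/3*(-1/4) = 1/12)
-16314*(4 + T(6, -1)*3) = -16314*(4 + (1/12)*3) = -16314*(4 + 1/4) = -16314*17/4 = -138669/2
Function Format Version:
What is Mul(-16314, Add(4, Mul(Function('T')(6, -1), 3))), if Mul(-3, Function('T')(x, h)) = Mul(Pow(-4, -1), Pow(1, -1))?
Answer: Rational(-138669, 2) ≈ -69335.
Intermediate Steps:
Function('T')(x, h) = Rational(1, 12) (Function('T')(x, h) = Mul(Rational(-1, 3), Mul(Pow(-4, -1), Pow(1, -1))) = Mul(Rational(-1, 3), Mul(Rational(-1, 4), 1)) = Mul(Rational(-1, 3), Rational(-1, 4)) = Rational(1, 12))
Mul(-16314, Add(4, Mul(Function('T')(6, -1), 3))) = Mul(-16314, Add(4, Mul(Rational(1, 12), 3))) = Mul(-16314, Add(4, Rational(1, 4))) = Mul(-16314, Rational(17, 4)) = Rational(-138669, 2)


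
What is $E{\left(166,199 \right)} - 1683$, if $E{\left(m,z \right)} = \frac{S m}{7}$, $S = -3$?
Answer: $- \frac{12279}{7} \approx -1754.1$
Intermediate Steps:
$E{\left(m,z \right)} = - \frac{3 m}{7}$ ($E{\left(m,z \right)} = \frac{\left(-3\right) m}{7} = - 3 m \frac{1}{7} = - \frac{3 m}{7}$)
$E{\left(166,199 \right)} - 1683 = \left(- \frac{3}{7}\right) 166 - 1683 = - \frac{498}{7} - 1683 = - \frac{12279}{7}$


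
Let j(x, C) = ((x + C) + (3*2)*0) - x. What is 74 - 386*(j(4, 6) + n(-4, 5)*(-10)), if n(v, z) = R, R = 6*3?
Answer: 67238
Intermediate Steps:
R = 18
n(v, z) = 18
j(x, C) = C (j(x, C) = ((C + x) + 6*0) - x = ((C + x) + 0) - x = (C + x) - x = C)
74 - 386*(j(4, 6) + n(-4, 5)*(-10)) = 74 - 386*(6 + 18*(-10)) = 74 - 386*(6 - 180) = 74 - 386*(-174) = 74 + 67164 = 67238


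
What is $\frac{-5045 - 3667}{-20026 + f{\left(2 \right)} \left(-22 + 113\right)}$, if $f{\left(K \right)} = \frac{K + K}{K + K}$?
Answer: $\frac{968}{2215} \approx 0.43702$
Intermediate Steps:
$f{\left(K \right)} = 1$ ($f{\left(K \right)} = \frac{2 K}{2 K} = 2 K \frac{1}{2 K} = 1$)
$\frac{-5045 - 3667}{-20026 + f{\left(2 \right)} \left(-22 + 113\right)} = \frac{-5045 - 3667}{-20026 + 1 \left(-22 + 113\right)} = \frac{-5045 - 3667}{-20026 + 1 \cdot 91} = \frac{-5045 - 3667}{-20026 + 91} = - \frac{8712}{-19935} = \left(-8712\right) \left(- \frac{1}{19935}\right) = \frac{968}{2215}$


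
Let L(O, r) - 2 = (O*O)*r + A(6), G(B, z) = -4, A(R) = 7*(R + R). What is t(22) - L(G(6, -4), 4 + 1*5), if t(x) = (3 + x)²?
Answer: 395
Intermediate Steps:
A(R) = 14*R (A(R) = 7*(2*R) = 14*R)
L(O, r) = 86 + r*O² (L(O, r) = 2 + ((O*O)*r + 14*6) = 2 + (O²*r + 84) = 2 + (r*O² + 84) = 2 + (84 + r*O²) = 86 + r*O²)
t(22) - L(G(6, -4), 4 + 1*5) = (3 + 22)² - (86 + (4 + 1*5)*(-4)²) = 25² - (86 + (4 + 5)*16) = 625 - (86 + 9*16) = 625 - (86 + 144) = 625 - 1*230 = 625 - 230 = 395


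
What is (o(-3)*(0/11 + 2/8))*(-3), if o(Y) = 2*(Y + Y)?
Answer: 9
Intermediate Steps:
o(Y) = 4*Y (o(Y) = 2*(2*Y) = 4*Y)
(o(-3)*(0/11 + 2/8))*(-3) = ((4*(-3))*(0/11 + 2/8))*(-3) = -12*(0*(1/11) + 2*(⅛))*(-3) = -12*(0 + ¼)*(-3) = -12*¼*(-3) = -3*(-3) = 9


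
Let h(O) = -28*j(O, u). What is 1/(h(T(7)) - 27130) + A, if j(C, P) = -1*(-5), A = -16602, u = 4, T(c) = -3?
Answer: -452736541/27270 ≈ -16602.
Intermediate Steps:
j(C, P) = 5
h(O) = -140 (h(O) = -28*5 = -140)
1/(h(T(7)) - 27130) + A = 1/(-140 - 27130) - 16602 = 1/(-27270) - 16602 = -1/27270 - 16602 = -452736541/27270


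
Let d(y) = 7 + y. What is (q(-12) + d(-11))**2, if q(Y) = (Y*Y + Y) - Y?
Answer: 19600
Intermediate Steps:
q(Y) = Y**2 (q(Y) = (Y**2 + Y) - Y = (Y + Y**2) - Y = Y**2)
(q(-12) + d(-11))**2 = ((-12)**2 + (7 - 11))**2 = (144 - 4)**2 = 140**2 = 19600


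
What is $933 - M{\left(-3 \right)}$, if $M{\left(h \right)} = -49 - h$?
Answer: $979$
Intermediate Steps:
$933 - M{\left(-3 \right)} = 933 - \left(-49 - -3\right) = 933 - \left(-49 + 3\right) = 933 - -46 = 933 + 46 = 979$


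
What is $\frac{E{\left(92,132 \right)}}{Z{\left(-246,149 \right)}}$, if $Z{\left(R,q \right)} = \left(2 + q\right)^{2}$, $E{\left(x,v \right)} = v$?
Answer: $\frac{132}{22801} \approx 0.0057892$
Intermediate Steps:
$\frac{E{\left(92,132 \right)}}{Z{\left(-246,149 \right)}} = \frac{132}{\left(2 + 149\right)^{2}} = \frac{132}{151^{2}} = \frac{132}{22801}$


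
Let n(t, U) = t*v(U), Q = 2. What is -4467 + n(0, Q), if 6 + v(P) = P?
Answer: -4467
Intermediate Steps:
v(P) = -6 + P
n(t, U) = t*(-6 + U)
-4467 + n(0, Q) = -4467 + 0*(-6 + 2) = -4467 + 0*(-4) = -4467 + 0 = -4467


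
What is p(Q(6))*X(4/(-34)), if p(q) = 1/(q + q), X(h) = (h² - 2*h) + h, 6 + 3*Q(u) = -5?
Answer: -57/3179 ≈ -0.017930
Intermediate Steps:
Q(u) = -11/3 (Q(u) = -2 + (⅓)*(-5) = -2 - 5/3 = -11/3)
X(h) = h² - h
p(q) = 1/(2*q)
p(Q(6))*X(4/(-34)) = (1/(2*(-11/3)))*((4/(-34))*(-1 + 4/(-34))) = ((½)*(-3/11))*((4*(-1/34))*(-1 + 4*(-1/34))) = -(-3)*(-1 - 2/17)/187 = -(-3)*(-19)/(187*17) = -3/22*38/289 = -57/3179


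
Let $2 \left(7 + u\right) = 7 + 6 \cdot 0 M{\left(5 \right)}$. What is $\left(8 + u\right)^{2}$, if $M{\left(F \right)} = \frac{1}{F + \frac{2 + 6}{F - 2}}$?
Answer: $\frac{81}{4} \approx 20.25$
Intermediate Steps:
$M{\left(F \right)} = \frac{1}{F + \frac{8}{-2 + F}}$
$u = - \frac{7}{2}$ ($u = -7 + \frac{7 + 6 \cdot 0 \frac{-2 + 5}{8 + 5^{2} - 10}}{2} = -7 + \frac{7 + 0 \frac{1}{8 + 25 - 10} \cdot 3}{2} = -7 + \frac{7 + 0 \cdot \frac{1}{23} \cdot 3}{2} = -7 + \frac{7 + 0 \cdot \frac{3}{23}}{2} = -7 + \frac{7 + 0}{2} = -7 + \frac{1}{2} \cdot 7 = -7 + \frac{7}{2} = - \frac{7}{2} \approx -3.5$)
$\left(8 + u\right)^{2} = \left(8 - \frac{7}{2}\right)^{2} = \left(\frac{9}{2}\right)^{2} = \frac{81}{4}$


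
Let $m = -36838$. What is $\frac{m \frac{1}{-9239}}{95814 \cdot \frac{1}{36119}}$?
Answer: $\frac{665275861}{442612773} \approx 1.5031$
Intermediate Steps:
$\frac{m \frac{1}{-9239}}{95814 \cdot \frac{1}{36119}} = \frac{\left(-36838\right) \frac{1}{-9239}}{95814 \cdot \frac{1}{36119}} = \frac{\left(-36838\right) \left(- \frac{1}{9239}\right)}{95814 \cdot \frac{1}{36119}} = \frac{36838}{9239 \cdot \frac{95814}{36119}} = \frac{36838}{9239} \cdot \frac{36119}{95814} = \frac{665275861}{442612773}$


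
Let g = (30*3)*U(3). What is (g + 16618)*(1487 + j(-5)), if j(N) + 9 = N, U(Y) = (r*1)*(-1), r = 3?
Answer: 24080604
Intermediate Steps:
U(Y) = -3 (U(Y) = (3*1)*(-1) = 3*(-1) = -3)
j(N) = -9 + N
g = -270 (g = (30*3)*(-3) = 90*(-3) = -270)
(g + 16618)*(1487 + j(-5)) = (-270 + 16618)*(1487 + (-9 - 5)) = 16348*(1487 - 14) = 16348*1473 = 24080604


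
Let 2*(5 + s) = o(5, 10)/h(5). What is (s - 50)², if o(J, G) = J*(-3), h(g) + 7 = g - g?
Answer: 570025/196 ≈ 2908.3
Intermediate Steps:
h(g) = -7 (h(g) = -7 + (g - g) = -7 + 0 = -7)
o(J, G) = -3*J
s = -55/14 (s = -5 + (-3*5/(-7))/2 = -5 + (-15*(-⅐))/2 = -5 + (½)*(15/7) = -5 + 15/14 = -55/14 ≈ -3.9286)
(s - 50)² = (-55/14 - 50)² = (-755/14)² = 570025/196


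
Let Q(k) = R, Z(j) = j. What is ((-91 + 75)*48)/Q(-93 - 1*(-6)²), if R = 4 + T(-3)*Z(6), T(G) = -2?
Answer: 96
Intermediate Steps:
R = -8 (R = 4 - 2*6 = 4 - 12 = -8)
Q(k) = -8
((-91 + 75)*48)/Q(-93 - 1*(-6)²) = ((-91 + 75)*48)/(-8) = -16*48*(-⅛) = -768*(-⅛) = 96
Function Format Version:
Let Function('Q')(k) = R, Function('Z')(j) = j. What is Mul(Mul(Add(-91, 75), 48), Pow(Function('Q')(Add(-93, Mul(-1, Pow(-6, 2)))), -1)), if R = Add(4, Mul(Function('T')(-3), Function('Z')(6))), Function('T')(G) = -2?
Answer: 96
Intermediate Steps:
R = -8 (R = Add(4, Mul(-2, 6)) = Add(4, -12) = -8)
Function('Q')(k) = -8
Mul(Mul(Add(-91, 75), 48), Pow(Function('Q')(Add(-93, Mul(-1, Pow(-6, 2)))), -1)) = Mul(Mul(Add(-91, 75), 48), Pow(-8, -1)) = Mul(Mul(-16, 48), Rational(-1, 8)) = Mul(-768, Rational(-1, 8)) = 96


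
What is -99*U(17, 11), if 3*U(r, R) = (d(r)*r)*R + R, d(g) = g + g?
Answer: -210177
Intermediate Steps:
d(g) = 2*g
U(r, R) = R/3 + 2*R*r²/3 (U(r, R) = (((2*r)*r)*R + R)/3 = ((2*r²)*R + R)/3 = (2*R*r² + R)/3 = (R + 2*R*r²)/3 = R/3 + 2*R*r²/3)
-99*U(17, 11) = -33*11*(1 + 2*17²) = -33*11*(1 + 2*289) = -33*11*(1 + 578) = -33*11*579 = -99*2123 = -210177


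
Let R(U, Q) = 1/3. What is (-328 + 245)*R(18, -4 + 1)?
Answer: -83/3 ≈ -27.667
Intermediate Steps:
R(U, Q) = ⅓
(-328 + 245)*R(18, -4 + 1) = (-328 + 245)*(⅓) = -83*⅓ = -83/3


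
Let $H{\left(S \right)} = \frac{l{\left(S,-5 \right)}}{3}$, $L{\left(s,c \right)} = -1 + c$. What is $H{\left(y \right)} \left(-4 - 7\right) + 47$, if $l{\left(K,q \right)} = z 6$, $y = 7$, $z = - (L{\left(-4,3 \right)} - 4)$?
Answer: $3$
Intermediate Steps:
$z = 2$ ($z = - (\left(-1 + 3\right) - 4) = - (2 - 4) = \left(-1\right) \left(-2\right) = 2$)
$l{\left(K,q \right)} = 12$ ($l{\left(K,q \right)} = 2 \cdot 6 = 12$)
$H{\left(S \right)} = 4$ ($H{\left(S \right)} = \frac{12}{3} = 12 \cdot \frac{1}{3} = 4$)
$H{\left(y \right)} \left(-4 - 7\right) + 47 = 4 \left(-4 - 7\right) + 47 = 4 \left(-11\right) + 47 = -44 + 47 = 3$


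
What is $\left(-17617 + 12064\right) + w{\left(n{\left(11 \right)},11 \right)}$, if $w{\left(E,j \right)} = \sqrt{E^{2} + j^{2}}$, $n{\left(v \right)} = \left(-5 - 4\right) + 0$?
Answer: $-5553 + \sqrt{202} \approx -5538.8$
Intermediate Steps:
$n{\left(v \right)} = -9$ ($n{\left(v \right)} = -9 + 0 = -9$)
$\left(-17617 + 12064\right) + w{\left(n{\left(11 \right)},11 \right)} = \left(-17617 + 12064\right) + \sqrt{\left(-9\right)^{2} + 11^{2}} = -5553 + \sqrt{81 + 121} = -5553 + \sqrt{202}$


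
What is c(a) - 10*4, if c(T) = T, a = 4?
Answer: -36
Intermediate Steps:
c(a) - 10*4 = 4 - 10*4 = 4 - 40 = -36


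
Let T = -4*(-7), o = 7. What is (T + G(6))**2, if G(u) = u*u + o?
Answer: 5041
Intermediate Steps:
G(u) = 7 + u**2 (G(u) = u*u + 7 = u**2 + 7 = 7 + u**2)
T = 28 (T = -1*(-28) = 28)
(T + G(6))**2 = (28 + (7 + 6**2))**2 = (28 + (7 + 36))**2 = (28 + 43)**2 = 71**2 = 5041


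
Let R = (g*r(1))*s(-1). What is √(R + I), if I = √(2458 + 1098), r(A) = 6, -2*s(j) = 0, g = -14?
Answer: √2*889^(¼) ≈ 7.7222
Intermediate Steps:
s(j) = 0 (s(j) = -½*0 = 0)
R = 0 (R = -14*6*0 = -84*0 = 0)
I = 2*√889 (I = √3556 = 2*√889 ≈ 59.632)
√(R + I) = √(0 + 2*√889) = √(2*√889) = √2*889^(¼)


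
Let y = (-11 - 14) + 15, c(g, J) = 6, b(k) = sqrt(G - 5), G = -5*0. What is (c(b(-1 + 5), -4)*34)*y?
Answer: -2040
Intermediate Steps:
G = 0
b(k) = I*sqrt(5) (b(k) = sqrt(0 - 5) = sqrt(-5) = I*sqrt(5))
y = -10 (y = -25 + 15 = -10)
(c(b(-1 + 5), -4)*34)*y = (6*34)*(-10) = 204*(-10) = -2040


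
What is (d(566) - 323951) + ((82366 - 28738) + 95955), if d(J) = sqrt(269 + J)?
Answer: -174368 + sqrt(835) ≈ -1.7434e+5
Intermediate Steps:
(d(566) - 323951) + ((82366 - 28738) + 95955) = (sqrt(269 + 566) - 323951) + ((82366 - 28738) + 95955) = (sqrt(835) - 323951) + (53628 + 95955) = (-323951 + sqrt(835)) + 149583 = -174368 + sqrt(835)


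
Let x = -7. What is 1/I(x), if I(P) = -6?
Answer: -1/6 ≈ -0.16667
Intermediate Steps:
1/I(x) = 1/(-6) = -1/6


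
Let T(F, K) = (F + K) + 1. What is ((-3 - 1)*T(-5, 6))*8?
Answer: -64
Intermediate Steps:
T(F, K) = 1 + F + K
((-3 - 1)*T(-5, 6))*8 = ((-3 - 1)*(1 - 5 + 6))*8 = -4*2*8 = -8*8 = -64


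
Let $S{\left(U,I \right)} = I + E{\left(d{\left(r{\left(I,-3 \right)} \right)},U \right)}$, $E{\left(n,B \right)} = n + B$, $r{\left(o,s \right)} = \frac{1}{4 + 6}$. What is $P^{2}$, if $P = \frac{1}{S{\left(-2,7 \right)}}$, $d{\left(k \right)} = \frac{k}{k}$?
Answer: $\frac{1}{36} \approx 0.027778$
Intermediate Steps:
$r{\left(o,s \right)} = \frac{1}{10}$
$d{\left(k \right)} = 1$
$E{\left(n,B \right)} = B + n$
$S{\left(U,I \right)} = 1 + I + U$ ($S{\left(U,I \right)} = I + \left(U + 1\right) = I + \left(1 + U\right) = 1 + I + U$)
$P = \frac{1}{6}$ ($P = \frac{1}{1 + 7 - 2} = \frac{1}{6} \approx 0.16667$)
$P^{2} = \left(\frac{1}{6}\right)^{2} = \frac{1}{36}$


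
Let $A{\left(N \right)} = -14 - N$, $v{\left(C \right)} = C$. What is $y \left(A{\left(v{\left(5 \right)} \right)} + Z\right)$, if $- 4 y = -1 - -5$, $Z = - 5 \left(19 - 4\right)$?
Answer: $94$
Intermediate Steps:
$Z = -75$ ($Z = \left(-5\right) 15 = -75$)
$y = -1$ ($y = - \frac{-1 - -5}{4} = - \frac{-1 + 5}{4} = \left(- \frac{1}{4}\right) 4 = -1$)
$y \left(A{\left(v{\left(5 \right)} \right)} + Z\right) = - (\left(-14 - 5\right) - 75) = - (-19 - 75) = \left(-1\right) \left(-94\right) = 94$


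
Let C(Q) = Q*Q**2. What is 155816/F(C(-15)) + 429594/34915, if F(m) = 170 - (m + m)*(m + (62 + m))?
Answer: 1938807818938/157619682445 ≈ 12.301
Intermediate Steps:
C(Q) = Q**3
F(m) = 170 - 2*m*(62 + 2*m)
155816/F(C(-15)) + 429594/34915 = 155816/(170 - 124*(-15)**3 - 4*((-15)**3)**2) + 429594/34915 = 155816/(170 - 124*(-3375) - 4*(-3375)**2) + 429594*(1/34915) = 155816/(170 + 418500 - 4*11390625) + 429594/34915 = 155816/(170 + 418500 - 45562500) + 429594/34915 = 155816/(-45143830) + 429594/34915 = 155816*(-1/45143830) + 429594/34915 = -77908/22571915 + 429594/34915 = 1938807818938/157619682445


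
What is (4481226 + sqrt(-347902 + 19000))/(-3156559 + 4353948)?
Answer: 4481226/1197389 + I*sqrt(328902)/1197389 ≈ 3.7425 + 0.00047896*I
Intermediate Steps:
(4481226 + sqrt(-347902 + 19000))/(-3156559 + 4353948) = (4481226 + sqrt(-328902))/1197389 = (4481226 + I*sqrt(328902))*(1/1197389) = 4481226/1197389 + I*sqrt(328902)/1197389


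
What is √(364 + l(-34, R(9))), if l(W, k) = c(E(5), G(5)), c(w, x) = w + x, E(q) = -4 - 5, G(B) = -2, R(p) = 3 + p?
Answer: √353 ≈ 18.788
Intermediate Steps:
E(q) = -9
l(W, k) = -11 (l(W, k) = -9 - 2 = -11)
√(364 + l(-34, R(9))) = √(364 - 11) = √353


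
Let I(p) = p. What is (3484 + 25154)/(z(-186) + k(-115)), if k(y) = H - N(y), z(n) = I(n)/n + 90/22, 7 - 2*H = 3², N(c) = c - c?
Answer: 35002/5 ≈ 7000.4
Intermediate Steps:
N(c) = 0
H = -1 (H = 7/2 - ½*3² = 7/2 - ½*9 = 7/2 - 9/2 = -1)
z(n) = 56/11 (z(n) = n/n + 90/22 = 1 + 90*(1/22) = 1 + 45/11 = 56/11)
k(y) = -1 (k(y) = -1 - 1*0 = -1 + 0 = -1)
(3484 + 25154)/(z(-186) + k(-115)) = (3484 + 25154)/(56/11 - 1) = 28638/(45/11) = 28638*(11/45) = 35002/5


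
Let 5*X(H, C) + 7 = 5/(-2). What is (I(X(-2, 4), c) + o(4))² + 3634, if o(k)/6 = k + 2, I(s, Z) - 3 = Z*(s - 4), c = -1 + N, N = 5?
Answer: 96779/25 ≈ 3871.2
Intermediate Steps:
c = 4 (c = -1 + 5 = 4)
X(H, C) = -19/10 (X(H, C) = -7/5 + (5/(-2))/5 = -7/5 + (5*(-½))/5 = -7/5 + (⅕)*(-5/2) = -7/5 - ½ = -19/10)
I(s, Z) = 3 + Z*(-4 + s) (I(s, Z) = 3 + Z*(s - 4) = 3 + Z*(-4 + s))
o(k) = 12 + 6*k (o(k) = 6*(k + 2) = 6*(2 + k) = 12 + 6*k)
(I(X(-2, 4), c) + o(4))² + 3634 = ((3 - 4*4 + 4*(-19/10)) + (12 + 6*4))² + 3634 = ((3 - 16 - 38/5) + (12 + 24))² + 3634 = (-103/5 + 36)² + 3634 = (77/5)² + 3634 = 5929/25 + 3634 = 96779/25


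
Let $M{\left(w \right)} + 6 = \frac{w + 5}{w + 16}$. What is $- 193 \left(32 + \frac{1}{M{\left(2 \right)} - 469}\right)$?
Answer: $- \frac{52758094}{8543} \approx -6175.6$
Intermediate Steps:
$M{\left(w \right)} = -6 + \frac{5 + w}{16 + w}$ ($M{\left(w \right)} = -6 + \frac{w + 5}{w + 16} = -6 + \frac{5 + w}{16 + w}$)
$- 193 \left(32 + \frac{1}{M{\left(2 \right)} - 469}\right) = - 193 \left(32 + \frac{1}{\frac{-91 - 10}{16 + 2} - 469}\right) = - 193 \left(32 + \frac{1}{\frac{-91 - 10}{18} - 469}\right) = - 193 \left(32 + \frac{1}{\frac{1}{18} \left(-101\right) - 469}\right) = - 193 \left(32 + \frac{1}{- \frac{101}{18} - 469}\right) = - 193 \left(32 + \frac{1}{- \frac{8543}{18}}\right) = - 193 \left(32 - \frac{18}{8543}\right) = \left(-193\right) \frac{273358}{8543} = - \frac{52758094}{8543}$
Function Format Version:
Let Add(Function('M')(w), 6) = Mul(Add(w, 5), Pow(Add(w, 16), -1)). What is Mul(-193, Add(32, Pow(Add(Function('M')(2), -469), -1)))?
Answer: Rational(-52758094, 8543) ≈ -6175.6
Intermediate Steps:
Function('M')(w) = Add(-6, Mul(Pow(Add(16, w), -1), Add(5, w))) (Function('M')(w) = Add(-6, Mul(Add(w, 5), Pow(Add(w, 16), -1))) = Add(-6, Mul(Add(5, w), Pow(Add(16, w), -1))) = Add(-6, Mul(Pow(Add(16, w), -1), Add(5, w))))
Mul(-193, Add(32, Pow(Add(Function('M')(2), -469), -1))) = Mul(-193, Add(32, Pow(Add(Mul(Pow(Add(16, 2), -1), Add(-91, Mul(-5, 2))), -469), -1))) = Mul(-193, Add(32, Pow(Add(Mul(Pow(18, -1), Add(-91, -10)), -469), -1))) = Mul(-193, Add(32, Pow(Add(Mul(Rational(1, 18), -101), -469), -1))) = Mul(-193, Add(32, Pow(Add(Rational(-101, 18), -469), -1))) = Mul(-193, Add(32, Pow(Rational(-8543, 18), -1))) = Mul(-193, Add(32, Rational(-18, 8543))) = Mul(-193, Rational(273358, 8543)) = Rational(-52758094, 8543)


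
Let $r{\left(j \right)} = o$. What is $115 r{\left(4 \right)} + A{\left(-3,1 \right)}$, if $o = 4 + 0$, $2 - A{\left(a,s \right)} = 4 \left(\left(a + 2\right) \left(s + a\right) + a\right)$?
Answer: $466$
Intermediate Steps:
$A{\left(a,s \right)} = 2 - 4 a - 4 \left(2 + a\right) \left(a + s\right)$ ($A{\left(a,s \right)} = 2 - 4 \left(\left(a + 2\right) \left(s + a\right) + a\right) = 2 - 4 \left(\left(2 + a\right) \left(a + s\right) + a\right) = 2 - 4 \left(a + \left(2 + a\right) \left(a + s\right)\right) = 2 - \left(4 a + 4 \left(2 + a\right) \left(a + s\right)\right) = 2 - 4 a - 4 \left(2 + a\right) \left(a + s\right)$)
$o = 4$
$r{\left(j \right)} = 4$
$115 r{\left(4 \right)} + A{\left(-3,1 \right)} = 115 \cdot 4 - \left(-30 - 12 + 36\right) = 460 + \left(2 + 36 - 8 - 36 + 12\right) = 460 + 6 = 466$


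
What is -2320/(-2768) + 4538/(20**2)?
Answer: 421537/34600 ≈ 12.183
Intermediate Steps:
-2320/(-2768) + 4538/(20**2) = -2320*(-1/2768) + 4538/400 = 145/173 + 4538*(1/400) = 145/173 + 2269/200 = 421537/34600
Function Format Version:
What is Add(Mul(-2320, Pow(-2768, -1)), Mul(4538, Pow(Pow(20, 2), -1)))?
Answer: Rational(421537, 34600) ≈ 12.183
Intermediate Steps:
Add(Mul(-2320, Pow(-2768, -1)), Mul(4538, Pow(Pow(20, 2), -1))) = Add(Mul(-2320, Rational(-1, 2768)), Mul(4538, Pow(400, -1))) = Add(Rational(145, 173), Mul(4538, Rational(1, 400))) = Add(Rational(145, 173), Rational(2269, 200)) = Rational(421537, 34600)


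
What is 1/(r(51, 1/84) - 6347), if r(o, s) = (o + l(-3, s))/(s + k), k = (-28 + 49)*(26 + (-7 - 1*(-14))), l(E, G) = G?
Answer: -58213/369473626 ≈ -0.00015756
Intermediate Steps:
k = 693 (k = 21*(26 + (-7 + 14)) = 21*(26 + 7) = 21*33 = 693)
r(o, s) = (o + s)/(693 + s) (r(o, s) = (o + s)/(s + 693) = (o + s)/(693 + s))
1/(r(51, 1/84) - 6347) = 1/((51 + 1/84)/(693 + 1/84) - 6347) = 1/((4285/84)/(58213/84) - 6347) = 1/((84/58213)*(4285/84) - 6347) = 1/(4285/58213 - 6347) = 1/(-369473626/58213) = -58213/369473626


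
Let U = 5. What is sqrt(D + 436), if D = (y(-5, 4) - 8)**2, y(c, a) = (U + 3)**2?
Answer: 2*sqrt(893) ≈ 59.766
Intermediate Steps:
y(c, a) = 64 (y(c, a) = (5 + 3)**2 = 8**2 = 64)
D = 3136 (D = (64 - 8)**2 = 56**2 = 3136)
sqrt(D + 436) = sqrt(3136 + 436) = sqrt(3572) = 2*sqrt(893)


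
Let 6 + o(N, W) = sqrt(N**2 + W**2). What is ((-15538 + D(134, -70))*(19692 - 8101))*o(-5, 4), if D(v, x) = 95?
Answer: 1073998878 - 178999813*sqrt(41) ≈ -7.2159e+7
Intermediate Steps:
o(N, W) = -6 + sqrt(N**2 + W**2)
((-15538 + D(134, -70))*(19692 - 8101))*o(-5, 4) = ((-15538 + 95)*(19692 - 8101))*(-6 + sqrt((-5)**2 + 4**2)) = (-15443*11591)*(-6 + sqrt(25 + 16)) = -178999813*(-6 + sqrt(41)) = 1073998878 - 178999813*sqrt(41)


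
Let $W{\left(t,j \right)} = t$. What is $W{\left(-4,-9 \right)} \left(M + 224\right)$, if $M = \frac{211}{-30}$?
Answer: $- \frac{13018}{15} \approx -867.87$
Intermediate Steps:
$M = - \frac{211}{30}$ ($M = 211 \left(- \frac{1}{30}\right) = - \frac{211}{30} \approx -7.0333$)
$W{\left(-4,-9 \right)} \left(M + 224\right) = - 4 \left(- \frac{211}{30} + 224\right) = \left(-4\right) \frac{6509}{30} = - \frac{13018}{15}$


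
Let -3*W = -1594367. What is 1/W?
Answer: 3/1594367 ≈ 1.8816e-6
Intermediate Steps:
W = 1594367/3 (W = -1/3*(-1594367) = 1594367/3 ≈ 5.3146e+5)
1/W = 1/(1594367/3) = 3/1594367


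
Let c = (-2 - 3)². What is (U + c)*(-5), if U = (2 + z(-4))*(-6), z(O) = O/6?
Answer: -85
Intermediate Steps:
z(O) = O/6 (z(O) = O*(⅙) = O/6)
c = 25 (c = (-5)² = 25)
U = -8 (U = (2 + (⅙)*(-4))*(-6) = (2 - ⅔)*(-6) = (4/3)*(-6) = -8)
(U + c)*(-5) = (-8 + 25)*(-5) = 17*(-5) = -85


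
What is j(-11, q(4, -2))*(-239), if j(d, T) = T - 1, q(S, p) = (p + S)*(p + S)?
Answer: -717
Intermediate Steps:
q(S, p) = (S + p)² (q(S, p) = (S + p)*(S + p) = (S + p)²)
j(d, T) = -1 + T
j(-11, q(4, -2))*(-239) = (-1 + (4 - 2)²)*(-239) = (-1 + 2²)*(-239) = (-1 + 4)*(-239) = 3*(-239) = -717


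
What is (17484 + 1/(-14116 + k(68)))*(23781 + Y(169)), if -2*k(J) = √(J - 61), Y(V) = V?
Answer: 333756398740737800/797045817 + 47900*√7/797045817 ≈ 4.1874e+8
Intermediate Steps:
k(J) = -√(-61 + J)/2 (k(J) = -√(J - 61)/2 = -√(-61 + J)/2)
(17484 + 1/(-14116 + k(68)))*(23781 + Y(169)) = (17484 + 1/(-14116 - √(-61 + 68)/2))*(23781 + 169) = (17484 + 1/(-14116 - √7/2))*23950 = 418741800 + 23950/(-14116 - √7/2)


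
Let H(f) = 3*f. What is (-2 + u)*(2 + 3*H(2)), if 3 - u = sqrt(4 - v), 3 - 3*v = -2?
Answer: 20 - 20*sqrt(21)/3 ≈ -10.551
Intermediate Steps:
v = 5/3 (v = 1 - 1/3*(-2) = 1 + 2/3 = 5/3 ≈ 1.6667)
u = 3 - sqrt(21)/3 (u = 3 - sqrt(4 - 1*5/3) = 3 - sqrt(4 - 5/3) = 3 - sqrt(7/3) = 3 - sqrt(21)/3 ≈ 1.4725)
(-2 + u)*(2 + 3*H(2)) = (-2 + (3 - sqrt(21)/3))*(2 + 3*(3*2)) = (1 - sqrt(21)/3)*(2 + 3*6) = (1 - sqrt(21)/3)*(2 + 18) = (1 - sqrt(21)/3)*20 = 20 - 20*sqrt(21)/3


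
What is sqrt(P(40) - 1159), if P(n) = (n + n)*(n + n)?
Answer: sqrt(5241) ≈ 72.395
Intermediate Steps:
P(n) = 4*n**2 (P(n) = (2*n)*(2*n) = 4*n**2)
sqrt(P(40) - 1159) = sqrt(4*40**2 - 1159) = sqrt(4*1600 - 1159) = sqrt(6400 - 1159) = sqrt(5241)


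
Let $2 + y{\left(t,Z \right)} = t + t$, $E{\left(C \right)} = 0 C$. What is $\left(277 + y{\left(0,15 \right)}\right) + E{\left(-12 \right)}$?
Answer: $275$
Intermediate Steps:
$E{\left(C \right)} = 0$
$y{\left(t,Z \right)} = -2 + 2 t$ ($y{\left(t,Z \right)} = -2 + \left(t + t\right) = -2 + 2 t$)
$\left(277 + y{\left(0,15 \right)}\right) + E{\left(-12 \right)} = \left(277 + \left(-2 + 2 \cdot 0\right)\right) + 0 = \left(277 + \left(-2 + 0\right)\right) + 0 = \left(277 - 2\right) + 0 = 275 + 0 = 275$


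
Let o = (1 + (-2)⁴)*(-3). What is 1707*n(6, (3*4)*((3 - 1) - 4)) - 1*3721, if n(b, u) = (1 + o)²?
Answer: 4263779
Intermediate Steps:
o = -51 (o = (1 + 16)*(-3) = 17*(-3) = -51)
n(b, u) = 2500 (n(b, u) = (1 - 51)² = (-50)² = 2500)
1707*n(6, (3*4)*((3 - 1) - 4)) - 1*3721 = 1707*2500 - 1*3721 = 4267500 - 3721 = 4263779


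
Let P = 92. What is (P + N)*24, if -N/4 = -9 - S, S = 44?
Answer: 7296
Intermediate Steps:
N = 212 (N = -4*(-9 - 1*44) = -4*(-9 - 44) = -4*(-53) = 212)
(P + N)*24 = (92 + 212)*24 = 304*24 = 7296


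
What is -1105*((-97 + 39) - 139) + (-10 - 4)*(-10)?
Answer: 217825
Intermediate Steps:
-1105*((-97 + 39) - 139) + (-10 - 4)*(-10) = -1105*(-58 - 139) - 14*(-10) = -1105*(-197) + 140 = 217685 + 140 = 217825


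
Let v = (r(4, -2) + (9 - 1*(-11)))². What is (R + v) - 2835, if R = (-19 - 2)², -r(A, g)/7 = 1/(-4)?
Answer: -30735/16 ≈ -1920.9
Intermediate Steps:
r(A, g) = 7/4 (r(A, g) = -7/(-4) = -7*(-¼) = 7/4)
R = 441 (R = (-21)² = 441)
v = 7569/16 (v = (7/4 + (9 - 1*(-11)))² = (7/4 + (9 + 11))² = (7/4 + 20)² = (87/4)² = 7569/16 ≈ 473.06)
(R + v) - 2835 = (441 + 7569/16) - 2835 = 14625/16 - 2835 = -30735/16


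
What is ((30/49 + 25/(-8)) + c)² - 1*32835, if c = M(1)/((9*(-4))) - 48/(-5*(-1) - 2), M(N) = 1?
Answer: -404411553719/12446784 ≈ -32491.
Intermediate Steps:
c = -577/36 (c = 1/(9*(-4)) - 48/(-5*(-1) - 2) = 1/(-36) - 48/(5 - 2) = 1*(-1/36) - 48/3 = -1/36 - 48*⅓ = -1/36 - 16 = -577/36 ≈ -16.028)
((30/49 + 25/(-8)) + c)² - 1*32835 = ((30/49 + 25/(-8)) - 577/36)² - 1*32835 = ((30*(1/49) + 25*(-⅛)) - 577/36)² - 32835 = ((30/49 - 25/8) - 577/36)² - 32835 = (-985/392 - 577/36)² - 32835 = (-65411/3528)² - 32835 = 4278598921/12446784 - 32835 = -404411553719/12446784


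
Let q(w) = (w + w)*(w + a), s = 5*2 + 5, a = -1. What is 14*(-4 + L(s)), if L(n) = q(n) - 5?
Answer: 5754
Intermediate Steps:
s = 15 (s = 10 + 5 = 15)
q(w) = 2*w*(-1 + w) (q(w) = (w + w)*(w - 1) = (2*w)*(-1 + w) = 2*w*(-1 + w))
L(n) = -5 + 2*n*(-1 + n) (L(n) = 2*n*(-1 + n) - 5 = -5 + 2*n*(-1 + n))
14*(-4 + L(s)) = 14*(-4 + (-5 + 2*15*(-1 + 15))) = 14*(-4 + (-5 + 2*15*14)) = 14*(-4 + (-5 + 420)) = 14*(-4 + 415) = 14*411 = 5754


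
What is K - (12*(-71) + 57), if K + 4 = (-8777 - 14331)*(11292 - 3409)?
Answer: -182159573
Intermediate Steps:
K = -182160368 (K = -4 + (-8777 - 14331)*(11292 - 3409) = -4 - 23108*7883 = -4 - 182160364 = -182160368)
K - (12*(-71) + 57) = -182160368 - (12*(-71) + 57) = -182160368 - (-852 + 57) = -182160368 - 1*(-795) = -182160368 + 795 = -182159573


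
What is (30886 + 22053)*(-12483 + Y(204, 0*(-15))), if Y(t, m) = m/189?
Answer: -660837537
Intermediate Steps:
Y(t, m) = m/189 (Y(t, m) = m*(1/189) = m/189)
(30886 + 22053)*(-12483 + Y(204, 0*(-15))) = (30886 + 22053)*(-12483 + (0*(-15))/189) = 52939*(-12483 + (1/189)*0) = 52939*(-12483 + 0) = 52939*(-12483) = -660837537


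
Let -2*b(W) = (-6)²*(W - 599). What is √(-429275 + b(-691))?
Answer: I*√406055 ≈ 637.22*I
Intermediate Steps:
b(W) = 10782 - 18*W (b(W) = -(-6)²*(W - 599)/2 = -18*(-599 + W) = -(-21564 + 36*W)/2 = 10782 - 18*W)
√(-429275 + b(-691)) = √(-429275 + (10782 - 18*(-691))) = √(-429275 + (10782 + 12438)) = √(-429275 + 23220) = √(-406055) = I*√406055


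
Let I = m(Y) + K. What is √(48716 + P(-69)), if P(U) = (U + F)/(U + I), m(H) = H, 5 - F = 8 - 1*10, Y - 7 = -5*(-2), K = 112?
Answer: √43843470/30 ≈ 220.71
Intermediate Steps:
Y = 17 (Y = 7 - 5*(-2) = 7 + 10 = 17)
F = 7 (F = 5 - (8 - 1*10) = 5 - (8 - 10) = 5 - 1*(-2) = 5 + 2 = 7)
I = 129 (I = 17 + 112 = 129)
P(U) = (7 + U)/(129 + U) (P(U) = (U + 7)/(U + 129) = (7 + U)/(129 + U))
√(48716 + P(-69)) = √(48716 + (7 - 69)/(129 - 69)) = √(48716 - 62/60) = √(48716 + (1/60)*(-62)) = √(48716 - 31/30) = √(1461449/30) = √43843470/30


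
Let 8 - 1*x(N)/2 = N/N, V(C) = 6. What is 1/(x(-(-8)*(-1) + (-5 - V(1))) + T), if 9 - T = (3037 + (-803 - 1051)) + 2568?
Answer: -1/3728 ≈ -0.00026824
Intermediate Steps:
x(N) = 14 (x(N) = 16 - 2*N/N = 16 - 2*1 = 16 - 2 = 14)
T = -3742 (T = 9 - ((3037 + (-803 - 1051)) + 2568) = 9 - ((3037 - 1854) + 2568) = 9 - (1183 + 2568) = 9 - 1*3751 = 9 - 3751 = -3742)
1/(x(-(-8)*(-1) + (-5 - V(1))) + T) = 1/(14 - 3742) = 1/(-3728) = -1/3728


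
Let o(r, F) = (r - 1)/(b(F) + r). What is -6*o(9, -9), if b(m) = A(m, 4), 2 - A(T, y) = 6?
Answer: -48/5 ≈ -9.6000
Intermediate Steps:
A(T, y) = -4 (A(T, y) = 2 - 1*6 = 2 - 6 = -4)
b(m) = -4
o(r, F) = (-1 + r)/(-4 + r) (o(r, F) = (r - 1)/(-4 + r) = (-1 + r)/(-4 + r))
-6*o(9, -9) = -6*(-1 + 9)/(-4 + 9) = -6*8/5 = -48/5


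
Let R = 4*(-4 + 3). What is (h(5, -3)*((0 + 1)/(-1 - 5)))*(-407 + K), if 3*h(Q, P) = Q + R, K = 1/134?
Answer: 18179/804 ≈ 22.611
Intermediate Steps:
R = -4 (R = 4*(-1) = -4)
K = 1/134 ≈ 0.0074627
h(Q, P) = -4/3 + Q/3 (h(Q, P) = (Q - 4)/3 = (-4 + Q)/3 = -4/3 + Q/3)
(h(5, -3)*((0 + 1)/(-1 - 5)))*(-407 + K) = ((-4/3 + (1/3)*5)*((0 + 1)/(-1 - 5)))*(-407 + 1/134) = ((-4/3 + 5/3)*(1/(-6)))*(-54537/134) = ((1*(-1/6))/3)*(-54537/134) = ((1/3)*(-1/6))*(-54537/134) = -1/18*(-54537/134) = 18179/804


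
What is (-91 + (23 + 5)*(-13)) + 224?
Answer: -231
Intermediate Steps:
(-91 + (23 + 5)*(-13)) + 224 = (-91 + 28*(-13)) + 224 = (-91 - 364) + 224 = -455 + 224 = -231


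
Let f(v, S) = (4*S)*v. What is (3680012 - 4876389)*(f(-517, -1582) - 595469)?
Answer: -3201632864339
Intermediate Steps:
f(v, S) = 4*S*v
(3680012 - 4876389)*(f(-517, -1582) - 595469) = (3680012 - 4876389)*(4*(-1582)*(-517) - 595469) = -1196377*(3271576 - 595469) = -1196377*2676107 = -3201632864339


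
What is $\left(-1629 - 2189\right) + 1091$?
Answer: $-2727$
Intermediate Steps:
$\left(-1629 - 2189\right) + 1091 = -3818 + 1091 = -2727$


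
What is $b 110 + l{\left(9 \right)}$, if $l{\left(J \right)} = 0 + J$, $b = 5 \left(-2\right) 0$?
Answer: $9$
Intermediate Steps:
$b = 0$ ($b = \left(-10\right) 0 = 0$)
$l{\left(J \right)} = J$
$b 110 + l{\left(9 \right)} = 0 \cdot 110 + 9 = 0 + 9 = 9$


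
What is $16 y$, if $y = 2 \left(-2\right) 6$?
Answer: $-384$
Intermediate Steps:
$y = -24$ ($y = \left(-4\right) 6 = -24$)
$16 y = 16 \left(-24\right) = -384$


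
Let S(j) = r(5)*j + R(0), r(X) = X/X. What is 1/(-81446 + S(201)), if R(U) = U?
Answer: -1/81245 ≈ -1.2308e-5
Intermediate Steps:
r(X) = 1
S(j) = j (S(j) = 1*j + 0 = j + 0 = j)
1/(-81446 + S(201)) = 1/(-81446 + 201) = 1/(-81245) = -1/81245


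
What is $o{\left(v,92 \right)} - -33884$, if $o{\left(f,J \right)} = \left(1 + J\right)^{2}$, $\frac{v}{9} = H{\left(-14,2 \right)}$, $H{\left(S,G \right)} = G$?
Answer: $42533$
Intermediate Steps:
$v = 18$ ($v = 9 \cdot 2 = 18$)
$o{\left(v,92 \right)} - -33884 = \left(1 + 92\right)^{2} - -33884 = 93^{2} + 33884 = 8649 + 33884 = 42533$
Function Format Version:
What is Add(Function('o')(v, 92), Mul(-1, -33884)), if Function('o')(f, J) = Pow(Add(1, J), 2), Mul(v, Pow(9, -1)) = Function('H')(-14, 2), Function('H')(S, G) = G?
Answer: 42533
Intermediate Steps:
v = 18 (v = Mul(9, 2) = 18)
Add(Function('o')(v, 92), Mul(-1, -33884)) = Add(Pow(Add(1, 92), 2), Mul(-1, -33884)) = Add(Pow(93, 2), 33884) = Add(8649, 33884) = 42533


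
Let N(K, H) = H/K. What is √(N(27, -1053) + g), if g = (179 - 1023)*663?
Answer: 3*I*√62179 ≈ 748.07*I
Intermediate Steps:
g = -559572 (g = -844*663 = -559572)
√(N(27, -1053) + g) = √(-1053/27 - 559572) = √(-1053*1/27 - 559572) = √(-39 - 559572) = √(-559611) = 3*I*√62179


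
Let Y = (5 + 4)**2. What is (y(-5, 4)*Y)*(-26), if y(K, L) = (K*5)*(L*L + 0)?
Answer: 842400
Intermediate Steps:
Y = 81 (Y = 9**2 = 81)
y(K, L) = 5*K*L**2 (y(K, L) = (5*K)*(L**2 + 0) = (5*K)*L**2 = 5*K*L**2)
(y(-5, 4)*Y)*(-26) = ((5*(-5)*4**2)*81)*(-26) = ((5*(-5)*16)*81)*(-26) = -400*81*(-26) = -32400*(-26) = 842400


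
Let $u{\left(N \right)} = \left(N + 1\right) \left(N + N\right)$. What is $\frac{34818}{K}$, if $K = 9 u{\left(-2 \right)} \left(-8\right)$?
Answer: $- \frac{5803}{48} \approx -120.9$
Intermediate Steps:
$u{\left(N \right)} = 2 N \left(1 + N\right)$ ($u{\left(N \right)} = \left(1 + N\right) 2 N = 2 N \left(1 + N\right)$)
$K = -288$ ($K = 9 \cdot 2 \left(-2\right) \left(1 - 2\right) \left(-8\right) = 9 \cdot 2 \left(-2\right) \left(-1\right) \left(-8\right) = 9 \cdot 4 \left(-8\right) = 36 \left(-8\right) = -288$)
$\frac{34818}{K} = \frac{34818}{-288} = 34818 \left(- \frac{1}{288}\right) = - \frac{5803}{48}$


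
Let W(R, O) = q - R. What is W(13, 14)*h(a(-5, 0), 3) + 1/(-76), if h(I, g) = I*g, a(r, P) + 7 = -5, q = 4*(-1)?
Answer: 46511/76 ≈ 611.99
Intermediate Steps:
q = -4
a(r, P) = -12 (a(r, P) = -7 - 5 = -12)
W(R, O) = -4 - R
W(13, 14)*h(a(-5, 0), 3) + 1/(-76) = (-4 - 1*13)*(-12*3) + 1/(-76) = (-4 - 13)*(-36) - 1/76 = -17*(-36) - 1/76 = 612 - 1/76 = 46511/76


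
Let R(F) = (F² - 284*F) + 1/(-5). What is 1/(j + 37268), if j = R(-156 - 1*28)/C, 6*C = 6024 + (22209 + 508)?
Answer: 143705/5358181294 ≈ 2.6820e-5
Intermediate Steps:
R(F) = -⅕ + F² - 284*F (R(F) = (F² - 284*F) - ⅕ = -⅕ + F² - 284*F)
C = 28741/6 (C = (6024 + (22209 + 508))/6 = (6024 + 22717)/6 = (⅙)*28741 = 28741/6 ≈ 4790.2)
j = 2583354/143705 (j = (-⅕ + (-156 - 1*28)² - 284*(-156 - 1*28))/(28741/6) = (-⅕ + (-156 - 28)² - 284*(-156 - 28))*(6/28741) = (-⅕ + (-184)² - 284*(-184))*(6/28741) = (-⅕ + 33856 + 52256)*(6/28741) = (430559/5)*(6/28741) = 2583354/143705 ≈ 17.977)
1/(j + 37268) = 1/(2583354/143705 + 37268) = 1/(5358181294/143705) = 143705/5358181294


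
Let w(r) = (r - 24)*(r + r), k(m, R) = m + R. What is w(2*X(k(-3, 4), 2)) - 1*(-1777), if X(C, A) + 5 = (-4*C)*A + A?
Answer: 3801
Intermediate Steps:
k(m, R) = R + m
X(C, A) = -5 + A - 4*A*C (X(C, A) = -5 + ((-4*C)*A + A) = -5 + (-4*A*C + A) = -5 + (A - 4*A*C) = -5 + A - 4*A*C)
w(r) = 2*r*(-24 + r) (w(r) = (-24 + r)*(2*r) = 2*r*(-24 + r))
w(2*X(k(-3, 4), 2)) - 1*(-1777) = 2*(2*(-5 + 2 - 4*2*(4 - 3)))*(-24 + 2*(-5 + 2 - 4*2*(4 - 3))) - 1*(-1777) = 2*(2*(-5 + 2 - 4*2*1))*(-24 + 2*(-5 + 2 - 4*2*1)) + 1777 = 2*(2*(-5 + 2 - 8))*(-24 + 2*(-5 + 2 - 8)) + 1777 = 2*(2*(-11))*(-24 + 2*(-11)) + 1777 = 2*(-22)*(-24 - 22) + 1777 = 2*(-22)*(-46) + 1777 = 2024 + 1777 = 3801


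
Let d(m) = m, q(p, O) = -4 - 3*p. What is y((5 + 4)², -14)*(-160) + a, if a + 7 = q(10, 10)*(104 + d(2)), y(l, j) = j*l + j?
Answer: 180069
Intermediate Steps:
y(l, j) = j + j*l
a = -3611 (a = -7 + (-4 - 3*10)*(104 + 2) = -7 + (-4 - 30)*106 = -7 - 34*106 = -7 - 3604 = -3611)
y((5 + 4)², -14)*(-160) + a = -14*(1 + (5 + 4)²)*(-160) - 3611 = -14*(1 + 9²)*(-160) - 3611 = -14*(1 + 81)*(-160) - 3611 = -14*82*(-160) - 3611 = -1148*(-160) - 3611 = 183680 - 3611 = 180069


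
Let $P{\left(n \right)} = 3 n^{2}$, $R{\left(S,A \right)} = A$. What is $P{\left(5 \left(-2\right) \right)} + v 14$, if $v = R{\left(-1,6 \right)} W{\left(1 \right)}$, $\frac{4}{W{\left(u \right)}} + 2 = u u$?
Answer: $-36$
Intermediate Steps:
$W{\left(u \right)} = \frac{4}{-2 + u^{2}}$ ($W{\left(u \right)} = \frac{4}{-2 + u u} = \frac{4}{-2 + u^{2}}$)
$v = -24$ ($v = 6 \frac{4}{-2 + 1^{2}} = 6 \frac{4}{-2 + 1} = 6 \frac{4}{-1} = 6 \cdot 4 \left(-1\right) = 6 \left(-4\right) = -24$)
$P{\left(5 \left(-2\right) \right)} + v 14 = 3 \left(5 \left(-2\right)\right)^{2} - 336 = 3 \left(-10\right)^{2} - 336 = 3 \cdot 100 - 336 = 300 - 336 = -36$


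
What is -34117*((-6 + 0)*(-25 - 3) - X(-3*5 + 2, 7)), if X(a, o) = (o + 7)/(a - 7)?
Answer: -57555379/10 ≈ -5.7555e+6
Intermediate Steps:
X(a, o) = (7 + o)/(-7 + a)
-34117*((-6 + 0)*(-25 - 3) - X(-3*5 + 2, 7)) = -34117*((-6 + 0)*(-25 - 3) - (7 + 7)/(-7 + (-3*5 + 2))) = -34117*(-6*(-28) - 14/(-7 + (-15 + 2))) = -34117*(168 - 14/(-7 - 13)) = -34117*(168 - 14/(-20)) = -34117*(168 - (-1)*14/20) = -34117*(168 - 1*(-7/10)) = -34117*(168 + 7/10) = -34117*1687/10 = -57555379/10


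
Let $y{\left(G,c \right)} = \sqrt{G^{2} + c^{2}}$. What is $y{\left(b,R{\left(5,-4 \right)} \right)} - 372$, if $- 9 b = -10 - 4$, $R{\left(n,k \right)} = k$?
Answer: $-372 + \frac{2 \sqrt{373}}{9} \approx -367.71$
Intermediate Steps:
$b = \frac{14}{9}$ ($b = - \frac{-10 - 4}{9} = \left(- \frac{1}{9}\right) \left(-14\right) = \frac{14}{9} \approx 1.5556$)
$y{\left(b,R{\left(5,-4 \right)} \right)} - 372 = \sqrt{\left(\frac{14}{9}\right)^{2} + \left(-4\right)^{2}} - 372 = \sqrt{\frac{196}{81} + 16} - 372 = \sqrt{\frac{1492}{81}} - 372 = \frac{2 \sqrt{373}}{9} - 372 = -372 + \frac{2 \sqrt{373}}{9}$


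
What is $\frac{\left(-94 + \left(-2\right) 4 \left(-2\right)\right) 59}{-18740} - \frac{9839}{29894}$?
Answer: $- \frac{5851334}{70026695} \approx -0.083559$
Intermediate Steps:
$\frac{\left(-94 + \left(-2\right) 4 \left(-2\right)\right) 59}{-18740} - \frac{9839}{29894} = \left(-94 - -16\right) 59 \left(- \frac{1}{18740}\right) - \frac{9839}{29894} = \left(-94 + 16\right) 59 \left(- \frac{1}{18740}\right) - \frac{9839}{29894} = \left(-78\right) 59 \left(- \frac{1}{18740}\right) - \frac{9839}{29894} = \left(-4602\right) \left(- \frac{1}{18740}\right) - \frac{9839}{29894} = \frac{2301}{9370} - \frac{9839}{29894} = - \frac{5851334}{70026695}$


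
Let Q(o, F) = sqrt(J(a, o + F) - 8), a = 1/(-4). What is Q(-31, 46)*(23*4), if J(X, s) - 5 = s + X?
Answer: 46*sqrt(47) ≈ 315.36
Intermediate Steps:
a = -1/4 (a = 1*(-1/4) = -1/4 ≈ -0.25000)
J(X, s) = 5 + X + s (J(X, s) = 5 + (s + X) = 5 + (X + s) = 5 + X + s)
Q(o, F) = sqrt(-13/4 + F + o) (Q(o, F) = sqrt((5 - 1/4 + (o + F)) - 8) = sqrt((5 - 1/4 + (F + o)) - 8) = sqrt((19/4 + F + o) - 8) = sqrt(-13/4 + F + o))
Q(-31, 46)*(23*4) = (sqrt(-13 + 4*46 + 4*(-31))/2)*(23*4) = (sqrt(-13 + 184 - 124)/2)*92 = (sqrt(47)/2)*92 = 46*sqrt(47)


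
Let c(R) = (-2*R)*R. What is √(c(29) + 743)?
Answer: I*√939 ≈ 30.643*I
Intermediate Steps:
c(R) = -2*R²
√(c(29) + 743) = √(-2*29² + 743) = √(-2*841 + 743) = √(-1682 + 743) = √(-939) = I*√939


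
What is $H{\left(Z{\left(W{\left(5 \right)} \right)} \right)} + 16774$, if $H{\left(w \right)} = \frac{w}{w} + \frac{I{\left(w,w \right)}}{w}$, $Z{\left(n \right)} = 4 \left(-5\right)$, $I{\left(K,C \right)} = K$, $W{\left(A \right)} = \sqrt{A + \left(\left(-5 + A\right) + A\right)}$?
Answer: $16776$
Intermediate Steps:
$W{\left(A \right)} = \sqrt{-5 + 3 A}$ ($W{\left(A \right)} = \sqrt{A + \left(-5 + 2 A\right)} = \sqrt{-5 + 3 A}$)
$Z{\left(n \right)} = -20$
$H{\left(w \right)} = 2$ ($H{\left(w \right)} = \frac{w}{w} + \frac{w}{w} = 1 + 1 = 2$)
$H{\left(Z{\left(W{\left(5 \right)} \right)} \right)} + 16774 = 2 + 16774 = 16776$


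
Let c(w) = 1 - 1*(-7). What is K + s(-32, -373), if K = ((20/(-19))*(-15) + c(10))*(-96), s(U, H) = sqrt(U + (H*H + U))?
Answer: -43392/19 + sqrt(139065) ≈ -1910.9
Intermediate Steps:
c(w) = 8 (c(w) = 1 + 7 = 8)
s(U, H) = sqrt(H**2 + 2*U) (s(U, H) = sqrt(U + (H**2 + U)) = sqrt(U + (U + H**2)) = sqrt(H**2 + 2*U))
K = -43392/19 (K = ((20/(-19))*(-15) + 8)*(-96) = ((20*(-1/19))*(-15) + 8)*(-96) = (-20/19*(-15) + 8)*(-96) = (300/19 + 8)*(-96) = (452/19)*(-96) = -43392/19 ≈ -2283.8)
K + s(-32, -373) = -43392/19 + sqrt((-373)**2 + 2*(-32)) = -43392/19 + sqrt(139129 - 64) = -43392/19 + sqrt(139065)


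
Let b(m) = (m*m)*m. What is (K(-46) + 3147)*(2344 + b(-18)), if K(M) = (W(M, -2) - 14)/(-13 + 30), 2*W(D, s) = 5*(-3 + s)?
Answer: -186512080/17 ≈ -1.0971e+7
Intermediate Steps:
b(m) = m³ (b(m) = m²*m = m³)
W(D, s) = -15/2 + 5*s/2 (W(D, s) = (5*(-3 + s))/2 = (-15 + 5*s)/2 = -15/2 + 5*s/2)
K(M) = -53/34 (K(M) = ((-15/2 + (5/2)*(-2)) - 14)/(-13 + 30) = ((-15/2 - 5) - 14)/17 = (-25/2 - 14)*(1/17) = -53/2*1/17 = -53/34)
(K(-46) + 3147)*(2344 + b(-18)) = (-53/34 + 3147)*(2344 + (-18)³) = 106945*(2344 - 5832)/34 = (106945/34)*(-3488) = -186512080/17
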